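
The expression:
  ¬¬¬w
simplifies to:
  ¬w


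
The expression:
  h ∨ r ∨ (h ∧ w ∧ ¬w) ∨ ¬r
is always true.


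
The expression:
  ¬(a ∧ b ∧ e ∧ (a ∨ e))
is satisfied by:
  {e: False, a: False, b: False}
  {b: True, e: False, a: False}
  {a: True, e: False, b: False}
  {b: True, a: True, e: False}
  {e: True, b: False, a: False}
  {b: True, e: True, a: False}
  {a: True, e: True, b: False}


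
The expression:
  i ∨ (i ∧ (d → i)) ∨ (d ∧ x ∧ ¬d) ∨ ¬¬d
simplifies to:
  d ∨ i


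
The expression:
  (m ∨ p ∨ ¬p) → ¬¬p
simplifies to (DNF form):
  p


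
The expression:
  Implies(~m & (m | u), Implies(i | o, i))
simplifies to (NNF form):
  i | m | ~o | ~u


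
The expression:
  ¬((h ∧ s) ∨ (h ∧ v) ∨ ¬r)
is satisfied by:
  {r: True, v: False, s: False, h: False}
  {r: True, s: True, v: False, h: False}
  {r: True, v: True, s: False, h: False}
  {r: True, s: True, v: True, h: False}
  {r: True, h: True, v: False, s: False}


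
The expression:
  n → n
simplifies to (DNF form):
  True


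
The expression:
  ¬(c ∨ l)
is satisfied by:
  {l: False, c: False}


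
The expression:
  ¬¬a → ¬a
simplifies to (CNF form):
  ¬a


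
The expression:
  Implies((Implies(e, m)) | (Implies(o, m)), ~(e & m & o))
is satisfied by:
  {m: False, o: False, e: False}
  {e: True, m: False, o: False}
  {o: True, m: False, e: False}
  {e: True, o: True, m: False}
  {m: True, e: False, o: False}
  {e: True, m: True, o: False}
  {o: True, m: True, e: False}


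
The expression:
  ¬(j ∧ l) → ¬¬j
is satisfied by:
  {j: True}


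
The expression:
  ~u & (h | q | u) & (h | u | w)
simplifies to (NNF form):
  ~u & (h | q) & (h | w)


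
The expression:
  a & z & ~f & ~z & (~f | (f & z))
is never true.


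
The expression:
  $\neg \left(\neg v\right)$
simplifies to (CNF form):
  $v$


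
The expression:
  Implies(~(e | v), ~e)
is always true.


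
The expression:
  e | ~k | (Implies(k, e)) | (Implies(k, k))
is always true.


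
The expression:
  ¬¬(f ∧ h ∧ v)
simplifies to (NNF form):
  f ∧ h ∧ v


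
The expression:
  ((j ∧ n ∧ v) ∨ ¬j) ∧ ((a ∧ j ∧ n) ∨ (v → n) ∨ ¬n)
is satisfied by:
  {n: True, v: True, j: False}
  {n: True, v: False, j: False}
  {v: True, n: False, j: False}
  {n: False, v: False, j: False}
  {j: True, n: True, v: True}


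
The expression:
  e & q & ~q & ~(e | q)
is never true.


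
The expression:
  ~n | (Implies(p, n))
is always true.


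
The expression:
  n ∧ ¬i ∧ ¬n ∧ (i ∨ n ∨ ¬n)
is never true.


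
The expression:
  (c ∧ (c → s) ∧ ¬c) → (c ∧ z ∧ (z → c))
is always true.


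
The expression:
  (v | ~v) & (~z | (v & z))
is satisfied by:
  {v: True, z: False}
  {z: False, v: False}
  {z: True, v: True}


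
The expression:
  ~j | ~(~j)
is always true.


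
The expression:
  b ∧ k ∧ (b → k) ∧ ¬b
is never true.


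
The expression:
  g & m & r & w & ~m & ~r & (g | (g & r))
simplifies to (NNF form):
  False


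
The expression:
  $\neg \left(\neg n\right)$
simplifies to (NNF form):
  $n$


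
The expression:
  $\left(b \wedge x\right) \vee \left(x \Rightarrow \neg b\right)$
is always true.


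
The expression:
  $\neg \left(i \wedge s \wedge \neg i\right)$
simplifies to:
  $\text{True}$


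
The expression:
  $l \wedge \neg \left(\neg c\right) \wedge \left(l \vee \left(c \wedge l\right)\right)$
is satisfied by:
  {c: True, l: True}


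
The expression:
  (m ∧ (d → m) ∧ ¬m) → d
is always true.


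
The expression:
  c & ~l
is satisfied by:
  {c: True, l: False}


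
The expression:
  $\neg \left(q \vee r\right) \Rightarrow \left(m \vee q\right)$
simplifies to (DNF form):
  $m \vee q \vee r$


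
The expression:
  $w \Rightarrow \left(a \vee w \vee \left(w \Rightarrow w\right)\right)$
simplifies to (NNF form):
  $\text{True}$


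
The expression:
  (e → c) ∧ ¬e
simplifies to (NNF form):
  ¬e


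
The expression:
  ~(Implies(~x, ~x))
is never true.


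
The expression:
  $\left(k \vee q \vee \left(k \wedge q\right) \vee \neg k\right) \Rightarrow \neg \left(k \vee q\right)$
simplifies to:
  $\neg k \wedge \neg q$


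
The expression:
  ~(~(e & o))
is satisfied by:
  {e: True, o: True}


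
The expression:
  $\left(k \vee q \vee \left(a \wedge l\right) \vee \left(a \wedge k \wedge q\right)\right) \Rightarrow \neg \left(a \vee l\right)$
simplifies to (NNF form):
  $\left(\neg a \vee \neg k\right) \wedge \left(\neg a \vee \neg l\right) \wedge \left(\neg a \vee \neg q\right) \wedge \left(\neg k \vee \neg l\right) \wedge \left(\neg l \vee \neg q\right)$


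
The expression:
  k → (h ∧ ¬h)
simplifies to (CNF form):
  ¬k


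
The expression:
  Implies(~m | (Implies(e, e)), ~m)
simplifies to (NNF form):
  ~m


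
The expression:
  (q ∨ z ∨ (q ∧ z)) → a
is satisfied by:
  {a: True, q: False, z: False}
  {a: True, z: True, q: False}
  {a: True, q: True, z: False}
  {a: True, z: True, q: True}
  {z: False, q: False, a: False}


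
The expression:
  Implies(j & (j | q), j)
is always true.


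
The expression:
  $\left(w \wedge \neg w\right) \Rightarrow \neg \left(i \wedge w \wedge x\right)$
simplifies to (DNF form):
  $\text{True}$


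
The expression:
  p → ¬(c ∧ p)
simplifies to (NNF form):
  ¬c ∨ ¬p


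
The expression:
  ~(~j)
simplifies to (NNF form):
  j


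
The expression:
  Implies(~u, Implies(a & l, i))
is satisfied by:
  {i: True, u: True, l: False, a: False}
  {i: True, l: False, u: False, a: False}
  {u: True, i: False, l: False, a: False}
  {i: False, l: False, u: False, a: False}
  {a: True, i: True, u: True, l: False}
  {a: True, i: True, l: False, u: False}
  {a: True, u: True, i: False, l: False}
  {a: True, i: False, l: False, u: False}
  {i: True, l: True, u: True, a: False}
  {i: True, l: True, a: False, u: False}
  {l: True, u: True, a: False, i: False}
  {l: True, a: False, u: False, i: False}
  {i: True, l: True, a: True, u: True}
  {i: True, l: True, a: True, u: False}
  {l: True, a: True, u: True, i: False}


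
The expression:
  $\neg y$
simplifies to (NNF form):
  $\neg y$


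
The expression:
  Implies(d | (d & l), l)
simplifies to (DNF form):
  l | ~d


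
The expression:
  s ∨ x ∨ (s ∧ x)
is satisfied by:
  {x: True, s: True}
  {x: True, s: False}
  {s: True, x: False}


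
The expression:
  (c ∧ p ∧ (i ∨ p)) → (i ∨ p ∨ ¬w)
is always true.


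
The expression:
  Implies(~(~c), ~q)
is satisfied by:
  {c: False, q: False}
  {q: True, c: False}
  {c: True, q: False}


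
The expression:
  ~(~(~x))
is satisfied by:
  {x: False}


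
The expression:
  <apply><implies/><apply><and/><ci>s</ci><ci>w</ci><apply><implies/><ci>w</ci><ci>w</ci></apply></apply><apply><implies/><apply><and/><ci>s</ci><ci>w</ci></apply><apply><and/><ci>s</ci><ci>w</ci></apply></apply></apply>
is always true.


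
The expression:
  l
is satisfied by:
  {l: True}


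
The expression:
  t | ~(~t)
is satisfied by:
  {t: True}


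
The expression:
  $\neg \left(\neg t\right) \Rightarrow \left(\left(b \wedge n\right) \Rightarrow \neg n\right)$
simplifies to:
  $\neg b \vee \neg n \vee \neg t$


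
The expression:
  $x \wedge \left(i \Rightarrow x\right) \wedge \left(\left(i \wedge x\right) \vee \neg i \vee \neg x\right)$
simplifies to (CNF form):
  $x$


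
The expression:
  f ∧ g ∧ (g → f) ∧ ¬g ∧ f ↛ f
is never true.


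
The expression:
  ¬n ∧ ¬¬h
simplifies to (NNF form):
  h ∧ ¬n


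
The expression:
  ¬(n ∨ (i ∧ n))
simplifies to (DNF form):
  ¬n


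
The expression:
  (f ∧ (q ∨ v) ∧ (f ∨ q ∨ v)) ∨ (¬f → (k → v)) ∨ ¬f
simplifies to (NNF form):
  True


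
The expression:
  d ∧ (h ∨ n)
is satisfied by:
  {d: True, n: True, h: True}
  {d: True, n: True, h: False}
  {d: True, h: True, n: False}


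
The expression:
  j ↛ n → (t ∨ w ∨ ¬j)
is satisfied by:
  {n: True, t: True, w: True, j: False}
  {n: True, t: True, w: False, j: False}
  {n: True, w: True, t: False, j: False}
  {n: True, w: False, t: False, j: False}
  {t: True, w: True, n: False, j: False}
  {t: True, w: False, n: False, j: False}
  {w: True, n: False, t: False, j: False}
  {w: False, n: False, t: False, j: False}
  {j: True, n: True, t: True, w: True}
  {j: True, n: True, t: True, w: False}
  {j: True, n: True, w: True, t: False}
  {j: True, n: True, w: False, t: False}
  {j: True, t: True, w: True, n: False}
  {j: True, t: True, w: False, n: False}
  {j: True, w: True, t: False, n: False}


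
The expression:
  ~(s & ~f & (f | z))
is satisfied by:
  {f: True, s: False, z: False}
  {s: False, z: False, f: False}
  {z: True, f: True, s: False}
  {z: True, s: False, f: False}
  {f: True, s: True, z: False}
  {s: True, f: False, z: False}
  {z: True, s: True, f: True}


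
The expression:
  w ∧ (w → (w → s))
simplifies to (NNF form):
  s ∧ w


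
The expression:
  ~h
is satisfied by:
  {h: False}


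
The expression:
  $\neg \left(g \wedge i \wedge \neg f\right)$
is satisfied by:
  {f: True, i: False, g: False}
  {f: False, i: False, g: False}
  {g: True, f: True, i: False}
  {g: True, f: False, i: False}
  {i: True, f: True, g: False}
  {i: True, f: False, g: False}
  {i: True, g: True, f: True}


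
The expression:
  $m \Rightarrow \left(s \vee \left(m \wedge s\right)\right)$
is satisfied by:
  {s: True, m: False}
  {m: False, s: False}
  {m: True, s: True}


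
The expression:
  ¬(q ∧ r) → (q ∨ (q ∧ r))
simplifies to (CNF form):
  q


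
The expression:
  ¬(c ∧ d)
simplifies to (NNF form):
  ¬c ∨ ¬d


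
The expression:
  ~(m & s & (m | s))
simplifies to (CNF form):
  ~m | ~s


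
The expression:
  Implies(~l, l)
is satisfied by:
  {l: True}


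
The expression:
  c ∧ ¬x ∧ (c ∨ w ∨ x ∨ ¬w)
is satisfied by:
  {c: True, x: False}


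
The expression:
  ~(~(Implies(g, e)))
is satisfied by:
  {e: True, g: False}
  {g: False, e: False}
  {g: True, e: True}


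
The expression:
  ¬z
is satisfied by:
  {z: False}


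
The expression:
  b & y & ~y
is never true.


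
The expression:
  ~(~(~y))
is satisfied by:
  {y: False}


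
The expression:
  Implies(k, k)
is always true.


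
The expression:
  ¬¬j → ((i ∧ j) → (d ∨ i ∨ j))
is always true.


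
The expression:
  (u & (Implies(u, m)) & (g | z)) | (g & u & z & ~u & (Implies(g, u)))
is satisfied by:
  {m: True, z: True, g: True, u: True}
  {m: True, z: True, u: True, g: False}
  {m: True, g: True, u: True, z: False}


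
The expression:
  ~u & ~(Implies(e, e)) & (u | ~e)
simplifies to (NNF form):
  False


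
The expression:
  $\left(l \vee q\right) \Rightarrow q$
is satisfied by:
  {q: True, l: False}
  {l: False, q: False}
  {l: True, q: True}


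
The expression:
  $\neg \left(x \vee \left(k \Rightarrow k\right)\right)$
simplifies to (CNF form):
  $\text{False}$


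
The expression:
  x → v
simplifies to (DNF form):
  v ∨ ¬x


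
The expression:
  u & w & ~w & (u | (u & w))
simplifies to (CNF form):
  False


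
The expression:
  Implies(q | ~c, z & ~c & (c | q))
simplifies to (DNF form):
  (c & ~c) | (c & ~q) | (c & q & ~c) | (c & q & ~q) | (c & z & ~c) | (c & z & ~q) | (q & z & ~c) | (q & z & ~q)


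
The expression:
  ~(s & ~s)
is always true.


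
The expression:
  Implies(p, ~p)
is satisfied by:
  {p: False}


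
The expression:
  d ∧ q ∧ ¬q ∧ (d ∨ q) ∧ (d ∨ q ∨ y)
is never true.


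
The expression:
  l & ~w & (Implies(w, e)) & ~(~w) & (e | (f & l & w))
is never true.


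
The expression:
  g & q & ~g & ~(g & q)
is never true.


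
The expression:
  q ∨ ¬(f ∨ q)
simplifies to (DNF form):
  q ∨ ¬f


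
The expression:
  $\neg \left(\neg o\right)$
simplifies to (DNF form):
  $o$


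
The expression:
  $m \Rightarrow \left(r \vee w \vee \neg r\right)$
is always true.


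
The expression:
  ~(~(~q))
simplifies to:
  ~q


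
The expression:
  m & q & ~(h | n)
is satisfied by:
  {m: True, q: True, n: False, h: False}


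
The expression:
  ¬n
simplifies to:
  ¬n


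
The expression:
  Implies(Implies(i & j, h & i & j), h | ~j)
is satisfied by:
  {i: True, h: True, j: False}
  {i: True, h: False, j: False}
  {h: True, i: False, j: False}
  {i: False, h: False, j: False}
  {i: True, j: True, h: True}
  {i: True, j: True, h: False}
  {j: True, h: True, i: False}


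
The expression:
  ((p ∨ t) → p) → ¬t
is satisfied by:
  {p: False, t: False}
  {t: True, p: False}
  {p: True, t: False}


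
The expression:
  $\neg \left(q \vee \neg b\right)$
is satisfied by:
  {b: True, q: False}


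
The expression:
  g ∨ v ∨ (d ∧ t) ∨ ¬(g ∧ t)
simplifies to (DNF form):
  True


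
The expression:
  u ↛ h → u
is always true.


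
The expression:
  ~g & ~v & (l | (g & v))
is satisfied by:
  {l: True, v: False, g: False}


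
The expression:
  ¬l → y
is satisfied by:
  {y: True, l: True}
  {y: True, l: False}
  {l: True, y: False}


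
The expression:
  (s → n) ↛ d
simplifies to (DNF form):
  (n ∧ ¬d) ∨ (¬d ∧ ¬s)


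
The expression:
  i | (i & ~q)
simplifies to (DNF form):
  i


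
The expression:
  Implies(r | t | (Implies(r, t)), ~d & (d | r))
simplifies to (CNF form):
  r & ~d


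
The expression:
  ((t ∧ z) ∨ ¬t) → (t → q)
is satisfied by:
  {q: True, t: False, z: False}
  {t: False, z: False, q: False}
  {z: True, q: True, t: False}
  {z: True, t: False, q: False}
  {q: True, t: True, z: False}
  {t: True, q: False, z: False}
  {z: True, t: True, q: True}


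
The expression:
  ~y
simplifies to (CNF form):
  ~y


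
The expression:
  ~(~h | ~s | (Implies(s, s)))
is never true.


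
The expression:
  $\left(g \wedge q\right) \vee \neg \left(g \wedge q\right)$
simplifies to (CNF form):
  $\text{True}$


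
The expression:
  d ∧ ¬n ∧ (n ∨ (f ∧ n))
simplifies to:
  False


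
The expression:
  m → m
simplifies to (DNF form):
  True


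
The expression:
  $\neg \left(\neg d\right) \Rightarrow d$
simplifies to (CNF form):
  $\text{True}$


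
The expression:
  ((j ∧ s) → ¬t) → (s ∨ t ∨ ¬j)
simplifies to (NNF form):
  s ∨ t ∨ ¬j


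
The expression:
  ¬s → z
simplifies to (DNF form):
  s ∨ z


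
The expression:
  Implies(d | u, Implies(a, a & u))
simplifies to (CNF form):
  u | ~a | ~d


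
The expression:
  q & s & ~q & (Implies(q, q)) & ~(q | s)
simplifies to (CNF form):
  False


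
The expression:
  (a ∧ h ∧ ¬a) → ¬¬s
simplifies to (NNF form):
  True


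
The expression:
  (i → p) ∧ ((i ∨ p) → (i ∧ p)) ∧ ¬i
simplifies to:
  ¬i ∧ ¬p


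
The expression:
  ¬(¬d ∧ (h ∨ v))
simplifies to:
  d ∨ (¬h ∧ ¬v)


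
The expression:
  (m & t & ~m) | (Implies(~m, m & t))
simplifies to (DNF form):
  m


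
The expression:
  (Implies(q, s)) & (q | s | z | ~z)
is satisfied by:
  {s: True, q: False}
  {q: False, s: False}
  {q: True, s: True}


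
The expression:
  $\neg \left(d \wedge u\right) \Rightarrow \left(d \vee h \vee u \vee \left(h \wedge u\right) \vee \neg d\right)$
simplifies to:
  $\text{True}$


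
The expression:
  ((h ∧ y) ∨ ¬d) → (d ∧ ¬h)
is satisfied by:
  {d: True, h: False, y: False}
  {y: True, d: True, h: False}
  {h: True, d: True, y: False}


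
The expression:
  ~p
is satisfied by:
  {p: False}


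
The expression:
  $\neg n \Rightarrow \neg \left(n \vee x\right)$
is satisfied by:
  {n: True, x: False}
  {x: False, n: False}
  {x: True, n: True}


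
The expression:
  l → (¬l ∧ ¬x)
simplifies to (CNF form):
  ¬l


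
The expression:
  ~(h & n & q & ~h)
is always true.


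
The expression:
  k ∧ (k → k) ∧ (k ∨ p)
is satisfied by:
  {k: True}


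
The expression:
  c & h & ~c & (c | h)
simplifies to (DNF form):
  False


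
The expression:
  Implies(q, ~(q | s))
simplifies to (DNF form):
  ~q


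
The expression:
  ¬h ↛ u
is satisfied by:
  {u: True, h: False}
  {h: False, u: False}
  {h: True, u: True}


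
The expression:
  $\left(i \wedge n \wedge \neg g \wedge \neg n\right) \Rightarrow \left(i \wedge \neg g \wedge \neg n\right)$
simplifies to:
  $\text{True}$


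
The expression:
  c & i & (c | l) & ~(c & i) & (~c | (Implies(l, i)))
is never true.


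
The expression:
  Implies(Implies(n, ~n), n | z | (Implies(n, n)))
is always true.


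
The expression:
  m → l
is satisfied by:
  {l: True, m: False}
  {m: False, l: False}
  {m: True, l: True}


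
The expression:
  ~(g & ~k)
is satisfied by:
  {k: True, g: False}
  {g: False, k: False}
  {g: True, k: True}


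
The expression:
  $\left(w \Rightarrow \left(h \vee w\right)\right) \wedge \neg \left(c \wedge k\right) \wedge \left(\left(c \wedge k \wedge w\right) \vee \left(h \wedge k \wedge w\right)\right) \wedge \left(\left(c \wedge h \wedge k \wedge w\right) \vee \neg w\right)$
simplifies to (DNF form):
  $\text{False}$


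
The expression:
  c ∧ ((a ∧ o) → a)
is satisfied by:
  {c: True}


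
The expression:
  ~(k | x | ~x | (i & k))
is never true.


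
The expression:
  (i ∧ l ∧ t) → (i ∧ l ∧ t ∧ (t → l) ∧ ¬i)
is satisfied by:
  {l: False, t: False, i: False}
  {i: True, l: False, t: False}
  {t: True, l: False, i: False}
  {i: True, t: True, l: False}
  {l: True, i: False, t: False}
  {i: True, l: True, t: False}
  {t: True, l: True, i: False}


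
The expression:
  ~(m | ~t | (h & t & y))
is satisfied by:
  {t: True, h: False, y: False, m: False}
  {t: True, y: True, h: False, m: False}
  {t: True, h: True, y: False, m: False}


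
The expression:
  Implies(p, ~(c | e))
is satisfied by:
  {e: False, p: False, c: False}
  {c: True, e: False, p: False}
  {e: True, c: False, p: False}
  {c: True, e: True, p: False}
  {p: True, c: False, e: False}


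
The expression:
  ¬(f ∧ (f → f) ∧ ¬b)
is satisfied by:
  {b: True, f: False}
  {f: False, b: False}
  {f: True, b: True}


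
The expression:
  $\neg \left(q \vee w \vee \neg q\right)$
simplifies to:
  $\text{False}$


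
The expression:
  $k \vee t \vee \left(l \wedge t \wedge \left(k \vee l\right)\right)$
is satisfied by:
  {k: True, t: True}
  {k: True, t: False}
  {t: True, k: False}


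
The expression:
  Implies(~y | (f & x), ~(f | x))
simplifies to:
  (y & ~f) | (y & ~x) | (~f & ~x)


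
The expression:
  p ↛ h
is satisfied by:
  {p: True, h: False}


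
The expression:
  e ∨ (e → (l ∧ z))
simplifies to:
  True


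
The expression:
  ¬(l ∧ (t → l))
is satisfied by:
  {l: False}


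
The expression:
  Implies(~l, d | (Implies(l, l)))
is always true.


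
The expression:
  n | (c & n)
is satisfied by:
  {n: True}


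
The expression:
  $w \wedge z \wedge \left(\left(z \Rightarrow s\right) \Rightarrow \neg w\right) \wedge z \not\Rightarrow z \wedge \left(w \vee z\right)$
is never true.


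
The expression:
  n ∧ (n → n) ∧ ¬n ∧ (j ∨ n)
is never true.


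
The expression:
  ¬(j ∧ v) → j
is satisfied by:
  {j: True}


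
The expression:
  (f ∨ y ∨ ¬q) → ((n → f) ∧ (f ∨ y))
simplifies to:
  f ∨ (q ∧ ¬y) ∨ (y ∧ ¬n)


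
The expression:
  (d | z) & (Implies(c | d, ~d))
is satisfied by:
  {z: True, d: False}


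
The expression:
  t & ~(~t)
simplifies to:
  t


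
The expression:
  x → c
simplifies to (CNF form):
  c ∨ ¬x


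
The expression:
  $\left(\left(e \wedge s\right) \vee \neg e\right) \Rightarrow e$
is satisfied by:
  {e: True}


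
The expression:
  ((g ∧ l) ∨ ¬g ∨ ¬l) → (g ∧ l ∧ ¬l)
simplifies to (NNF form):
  False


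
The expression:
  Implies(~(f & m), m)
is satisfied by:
  {m: True}


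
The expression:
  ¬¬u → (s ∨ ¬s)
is always true.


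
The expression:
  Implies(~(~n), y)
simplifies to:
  y | ~n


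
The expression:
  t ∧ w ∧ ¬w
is never true.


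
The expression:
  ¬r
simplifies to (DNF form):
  ¬r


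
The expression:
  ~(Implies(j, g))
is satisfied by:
  {j: True, g: False}


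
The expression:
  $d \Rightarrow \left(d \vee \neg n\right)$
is always true.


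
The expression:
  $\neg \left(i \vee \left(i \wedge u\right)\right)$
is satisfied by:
  {i: False}


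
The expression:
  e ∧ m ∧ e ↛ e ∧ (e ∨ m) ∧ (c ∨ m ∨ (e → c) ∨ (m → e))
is never true.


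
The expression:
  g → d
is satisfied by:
  {d: True, g: False}
  {g: False, d: False}
  {g: True, d: True}


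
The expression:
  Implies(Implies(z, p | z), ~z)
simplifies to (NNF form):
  ~z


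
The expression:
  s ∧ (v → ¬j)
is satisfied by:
  {s: True, v: False, j: False}
  {j: True, s: True, v: False}
  {v: True, s: True, j: False}


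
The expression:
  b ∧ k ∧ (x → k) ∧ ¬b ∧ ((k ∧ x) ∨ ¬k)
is never true.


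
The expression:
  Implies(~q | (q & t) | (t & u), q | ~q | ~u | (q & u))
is always true.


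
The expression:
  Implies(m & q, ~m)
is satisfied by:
  {m: False, q: False}
  {q: True, m: False}
  {m: True, q: False}


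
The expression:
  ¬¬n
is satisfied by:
  {n: True}


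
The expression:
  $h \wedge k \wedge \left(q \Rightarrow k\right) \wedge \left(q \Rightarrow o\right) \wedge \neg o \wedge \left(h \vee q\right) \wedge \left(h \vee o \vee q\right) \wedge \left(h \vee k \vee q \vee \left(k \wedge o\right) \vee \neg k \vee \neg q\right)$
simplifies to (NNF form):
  $h \wedge k \wedge \neg o \wedge \neg q$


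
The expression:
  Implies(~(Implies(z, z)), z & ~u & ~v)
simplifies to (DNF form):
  True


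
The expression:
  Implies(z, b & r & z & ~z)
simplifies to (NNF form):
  ~z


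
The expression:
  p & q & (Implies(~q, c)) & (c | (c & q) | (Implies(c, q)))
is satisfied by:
  {p: True, q: True}


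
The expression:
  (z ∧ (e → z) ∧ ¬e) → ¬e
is always true.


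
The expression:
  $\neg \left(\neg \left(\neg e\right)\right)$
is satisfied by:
  {e: False}


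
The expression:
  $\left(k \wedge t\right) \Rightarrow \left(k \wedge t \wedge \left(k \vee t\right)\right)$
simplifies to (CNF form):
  $\text{True}$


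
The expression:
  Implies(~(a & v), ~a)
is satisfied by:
  {v: True, a: False}
  {a: False, v: False}
  {a: True, v: True}


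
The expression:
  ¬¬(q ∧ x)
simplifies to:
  q ∧ x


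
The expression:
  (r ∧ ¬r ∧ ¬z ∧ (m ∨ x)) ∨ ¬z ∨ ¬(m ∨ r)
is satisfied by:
  {r: False, z: False, m: False}
  {m: True, r: False, z: False}
  {r: True, m: False, z: False}
  {m: True, r: True, z: False}
  {z: True, m: False, r: False}


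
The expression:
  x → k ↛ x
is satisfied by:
  {x: False}


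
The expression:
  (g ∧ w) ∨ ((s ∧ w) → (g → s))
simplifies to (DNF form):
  True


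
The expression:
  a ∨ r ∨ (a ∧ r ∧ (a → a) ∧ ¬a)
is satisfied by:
  {r: True, a: True}
  {r: True, a: False}
  {a: True, r: False}


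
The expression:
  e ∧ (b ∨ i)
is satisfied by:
  {i: True, b: True, e: True}
  {i: True, e: True, b: False}
  {b: True, e: True, i: False}


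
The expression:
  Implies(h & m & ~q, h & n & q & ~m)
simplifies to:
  q | ~h | ~m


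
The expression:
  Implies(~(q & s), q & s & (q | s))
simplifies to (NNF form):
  q & s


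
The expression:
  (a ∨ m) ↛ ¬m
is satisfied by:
  {m: True}


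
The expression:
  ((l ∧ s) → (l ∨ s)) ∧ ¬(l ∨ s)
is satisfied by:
  {l: False, s: False}


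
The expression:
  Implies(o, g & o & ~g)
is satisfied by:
  {o: False}


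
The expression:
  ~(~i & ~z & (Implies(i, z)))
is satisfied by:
  {i: True, z: True}
  {i: True, z: False}
  {z: True, i: False}


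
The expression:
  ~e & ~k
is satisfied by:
  {e: False, k: False}


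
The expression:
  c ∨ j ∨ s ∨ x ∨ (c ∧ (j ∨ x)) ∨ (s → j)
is always true.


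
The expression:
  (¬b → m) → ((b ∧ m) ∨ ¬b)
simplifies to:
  m ∨ ¬b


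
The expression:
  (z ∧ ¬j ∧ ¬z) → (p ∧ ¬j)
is always true.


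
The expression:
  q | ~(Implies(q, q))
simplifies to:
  q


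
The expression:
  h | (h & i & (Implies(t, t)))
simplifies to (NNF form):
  h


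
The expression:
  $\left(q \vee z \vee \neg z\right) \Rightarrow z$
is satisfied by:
  {z: True}


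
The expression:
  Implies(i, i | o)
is always true.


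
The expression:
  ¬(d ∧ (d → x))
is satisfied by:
  {d: False, x: False}
  {x: True, d: False}
  {d: True, x: False}


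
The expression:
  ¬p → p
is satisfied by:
  {p: True}


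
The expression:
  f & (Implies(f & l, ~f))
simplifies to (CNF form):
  f & ~l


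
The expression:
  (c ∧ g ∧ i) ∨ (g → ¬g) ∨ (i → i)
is always true.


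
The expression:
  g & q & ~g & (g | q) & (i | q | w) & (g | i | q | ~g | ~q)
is never true.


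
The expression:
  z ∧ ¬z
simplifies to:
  False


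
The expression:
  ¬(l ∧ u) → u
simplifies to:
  u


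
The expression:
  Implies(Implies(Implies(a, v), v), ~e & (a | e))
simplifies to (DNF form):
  (a & ~e) | (~a & ~v)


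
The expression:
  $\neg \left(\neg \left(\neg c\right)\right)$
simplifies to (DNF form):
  $\neg c$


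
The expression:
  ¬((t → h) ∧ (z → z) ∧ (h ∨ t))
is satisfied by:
  {h: False}


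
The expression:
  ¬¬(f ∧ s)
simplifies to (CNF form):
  f ∧ s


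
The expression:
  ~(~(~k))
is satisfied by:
  {k: False}


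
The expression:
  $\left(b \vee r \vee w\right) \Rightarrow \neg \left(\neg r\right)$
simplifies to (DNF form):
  $r \vee \left(\neg b \wedge \neg w\right)$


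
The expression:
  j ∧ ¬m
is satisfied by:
  {j: True, m: False}


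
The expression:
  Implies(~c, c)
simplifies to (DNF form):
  c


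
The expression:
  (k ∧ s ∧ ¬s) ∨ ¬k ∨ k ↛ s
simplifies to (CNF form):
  ¬k ∨ ¬s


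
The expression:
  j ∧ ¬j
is never true.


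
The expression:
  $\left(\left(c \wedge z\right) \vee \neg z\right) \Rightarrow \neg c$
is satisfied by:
  {c: False}


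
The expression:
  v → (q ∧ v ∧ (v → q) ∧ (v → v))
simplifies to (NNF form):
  q ∨ ¬v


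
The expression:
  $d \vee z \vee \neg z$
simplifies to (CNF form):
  $\text{True}$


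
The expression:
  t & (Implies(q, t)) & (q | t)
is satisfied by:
  {t: True}


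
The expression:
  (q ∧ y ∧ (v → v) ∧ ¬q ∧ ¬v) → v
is always true.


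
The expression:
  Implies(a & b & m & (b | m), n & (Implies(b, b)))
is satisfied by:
  {n: True, m: False, a: False, b: False}
  {n: False, m: False, a: False, b: False}
  {n: True, b: True, m: False, a: False}
  {b: True, n: False, m: False, a: False}
  {n: True, a: True, b: False, m: False}
  {a: True, b: False, m: False, n: False}
  {n: True, b: True, a: True, m: False}
  {b: True, a: True, n: False, m: False}
  {n: True, m: True, b: False, a: False}
  {m: True, b: False, a: False, n: False}
  {n: True, b: True, m: True, a: False}
  {b: True, m: True, n: False, a: False}
  {n: True, a: True, m: True, b: False}
  {a: True, m: True, b: False, n: False}
  {n: True, b: True, a: True, m: True}


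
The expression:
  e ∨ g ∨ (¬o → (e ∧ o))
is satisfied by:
  {o: True, e: True, g: True}
  {o: True, e: True, g: False}
  {o: True, g: True, e: False}
  {o: True, g: False, e: False}
  {e: True, g: True, o: False}
  {e: True, g: False, o: False}
  {g: True, e: False, o: False}


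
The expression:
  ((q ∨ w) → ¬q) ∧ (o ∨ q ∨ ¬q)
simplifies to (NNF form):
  ¬q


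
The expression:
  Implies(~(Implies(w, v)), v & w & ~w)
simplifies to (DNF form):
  v | ~w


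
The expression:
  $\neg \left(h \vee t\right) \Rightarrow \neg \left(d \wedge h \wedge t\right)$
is always true.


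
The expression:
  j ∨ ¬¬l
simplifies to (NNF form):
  j ∨ l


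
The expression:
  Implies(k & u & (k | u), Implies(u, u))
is always true.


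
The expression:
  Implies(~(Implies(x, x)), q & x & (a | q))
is always true.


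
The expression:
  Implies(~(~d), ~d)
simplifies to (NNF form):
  ~d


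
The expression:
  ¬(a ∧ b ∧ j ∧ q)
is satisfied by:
  {q: False, a: False, b: False, j: False}
  {j: True, q: False, a: False, b: False}
  {b: True, q: False, a: False, j: False}
  {j: True, b: True, q: False, a: False}
  {a: True, j: False, q: False, b: False}
  {j: True, a: True, q: False, b: False}
  {b: True, a: True, j: False, q: False}
  {j: True, b: True, a: True, q: False}
  {q: True, b: False, a: False, j: False}
  {j: True, q: True, b: False, a: False}
  {b: True, q: True, j: False, a: False}
  {j: True, b: True, q: True, a: False}
  {a: True, q: True, b: False, j: False}
  {j: True, a: True, q: True, b: False}
  {b: True, a: True, q: True, j: False}


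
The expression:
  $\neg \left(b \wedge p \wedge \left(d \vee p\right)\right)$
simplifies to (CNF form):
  $\neg b \vee \neg p$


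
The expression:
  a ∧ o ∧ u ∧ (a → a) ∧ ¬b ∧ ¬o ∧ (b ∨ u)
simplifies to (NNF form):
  False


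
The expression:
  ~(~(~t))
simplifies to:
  ~t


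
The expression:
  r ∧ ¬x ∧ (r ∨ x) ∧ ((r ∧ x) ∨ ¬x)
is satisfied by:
  {r: True, x: False}


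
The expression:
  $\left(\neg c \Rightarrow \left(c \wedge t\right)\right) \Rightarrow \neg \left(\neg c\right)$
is always true.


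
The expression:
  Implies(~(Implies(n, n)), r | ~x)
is always true.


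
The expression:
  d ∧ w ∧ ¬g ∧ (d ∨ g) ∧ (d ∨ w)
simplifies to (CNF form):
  d ∧ w ∧ ¬g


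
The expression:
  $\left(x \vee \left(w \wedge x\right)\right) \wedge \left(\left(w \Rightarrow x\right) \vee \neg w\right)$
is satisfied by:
  {x: True}


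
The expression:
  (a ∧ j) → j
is always true.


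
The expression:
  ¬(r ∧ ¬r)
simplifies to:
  True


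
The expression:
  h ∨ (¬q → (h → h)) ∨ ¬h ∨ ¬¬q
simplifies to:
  True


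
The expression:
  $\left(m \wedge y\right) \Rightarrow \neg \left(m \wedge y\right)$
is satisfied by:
  {m: False, y: False}
  {y: True, m: False}
  {m: True, y: False}


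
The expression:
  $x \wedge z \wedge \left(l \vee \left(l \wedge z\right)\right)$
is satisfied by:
  {z: True, x: True, l: True}


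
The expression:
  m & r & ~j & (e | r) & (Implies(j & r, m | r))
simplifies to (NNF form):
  m & r & ~j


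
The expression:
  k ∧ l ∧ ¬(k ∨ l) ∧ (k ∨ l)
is never true.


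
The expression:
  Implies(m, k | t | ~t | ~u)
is always true.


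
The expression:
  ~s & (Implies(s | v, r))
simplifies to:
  ~s & (r | ~v)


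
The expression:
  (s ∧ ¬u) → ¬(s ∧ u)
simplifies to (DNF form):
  True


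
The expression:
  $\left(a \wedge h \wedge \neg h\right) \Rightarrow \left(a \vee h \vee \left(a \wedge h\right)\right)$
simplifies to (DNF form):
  $\text{True}$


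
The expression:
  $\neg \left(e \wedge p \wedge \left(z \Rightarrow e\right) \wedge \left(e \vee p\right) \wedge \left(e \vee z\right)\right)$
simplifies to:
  $\neg e \vee \neg p$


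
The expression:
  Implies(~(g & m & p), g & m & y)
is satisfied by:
  {m: True, y: True, p: True, g: True}
  {m: True, y: True, g: True, p: False}
  {m: True, p: True, g: True, y: False}


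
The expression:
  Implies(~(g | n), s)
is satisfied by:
  {n: True, g: True, s: True}
  {n: True, g: True, s: False}
  {n: True, s: True, g: False}
  {n: True, s: False, g: False}
  {g: True, s: True, n: False}
  {g: True, s: False, n: False}
  {s: True, g: False, n: False}


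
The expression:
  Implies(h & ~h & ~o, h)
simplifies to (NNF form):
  True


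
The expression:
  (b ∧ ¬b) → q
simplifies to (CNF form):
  True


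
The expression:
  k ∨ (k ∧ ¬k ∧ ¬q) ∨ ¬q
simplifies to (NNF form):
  k ∨ ¬q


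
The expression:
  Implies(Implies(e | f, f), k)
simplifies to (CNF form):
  (e | k) & (k | ~f)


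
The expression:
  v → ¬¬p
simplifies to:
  p ∨ ¬v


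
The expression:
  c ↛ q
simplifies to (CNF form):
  c ∧ ¬q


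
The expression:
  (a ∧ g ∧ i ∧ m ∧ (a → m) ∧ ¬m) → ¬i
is always true.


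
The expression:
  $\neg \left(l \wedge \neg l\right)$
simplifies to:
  $\text{True}$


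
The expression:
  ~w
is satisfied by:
  {w: False}


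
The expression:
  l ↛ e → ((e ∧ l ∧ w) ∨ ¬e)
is always true.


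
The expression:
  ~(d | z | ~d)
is never true.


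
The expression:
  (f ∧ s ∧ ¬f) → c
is always true.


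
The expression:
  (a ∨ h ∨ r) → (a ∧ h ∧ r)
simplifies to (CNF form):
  (a ∨ ¬r) ∧ (h ∨ ¬a) ∧ (r ∨ ¬h)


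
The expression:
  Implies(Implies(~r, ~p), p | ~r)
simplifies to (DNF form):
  p | ~r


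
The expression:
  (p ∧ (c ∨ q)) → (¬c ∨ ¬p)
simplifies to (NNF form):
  ¬c ∨ ¬p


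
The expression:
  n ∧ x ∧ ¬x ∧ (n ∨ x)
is never true.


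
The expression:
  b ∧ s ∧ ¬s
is never true.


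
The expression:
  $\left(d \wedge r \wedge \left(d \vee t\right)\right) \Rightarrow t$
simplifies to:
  $t \vee \neg d \vee \neg r$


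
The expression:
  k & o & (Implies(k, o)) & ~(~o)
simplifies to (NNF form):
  k & o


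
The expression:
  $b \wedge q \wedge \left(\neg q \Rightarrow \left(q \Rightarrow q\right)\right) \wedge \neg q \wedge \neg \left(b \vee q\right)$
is never true.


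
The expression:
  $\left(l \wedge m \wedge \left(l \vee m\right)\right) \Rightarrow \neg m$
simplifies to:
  $\neg l \vee \neg m$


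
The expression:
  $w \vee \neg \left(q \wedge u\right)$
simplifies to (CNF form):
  $w \vee \neg q \vee \neg u$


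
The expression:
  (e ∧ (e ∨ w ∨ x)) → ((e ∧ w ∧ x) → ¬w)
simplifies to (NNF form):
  ¬e ∨ ¬w ∨ ¬x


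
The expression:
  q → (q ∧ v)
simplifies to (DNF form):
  v ∨ ¬q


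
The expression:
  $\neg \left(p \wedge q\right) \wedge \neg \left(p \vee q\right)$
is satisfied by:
  {q: False, p: False}


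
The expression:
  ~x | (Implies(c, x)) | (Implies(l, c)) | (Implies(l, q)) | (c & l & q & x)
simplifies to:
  True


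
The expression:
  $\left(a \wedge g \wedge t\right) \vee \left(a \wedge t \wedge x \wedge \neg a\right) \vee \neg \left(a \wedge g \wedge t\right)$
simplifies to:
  $\text{True}$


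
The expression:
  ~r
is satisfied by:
  {r: False}


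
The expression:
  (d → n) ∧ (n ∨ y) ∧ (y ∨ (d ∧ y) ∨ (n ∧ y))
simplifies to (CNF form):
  y ∧ (n ∨ ¬d)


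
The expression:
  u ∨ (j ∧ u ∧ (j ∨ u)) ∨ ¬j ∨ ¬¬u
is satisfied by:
  {u: True, j: False}
  {j: False, u: False}
  {j: True, u: True}


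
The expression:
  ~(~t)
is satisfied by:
  {t: True}


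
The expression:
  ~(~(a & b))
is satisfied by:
  {a: True, b: True}


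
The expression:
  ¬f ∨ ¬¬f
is always true.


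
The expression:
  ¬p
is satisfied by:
  {p: False}


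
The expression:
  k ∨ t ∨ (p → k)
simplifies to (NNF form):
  k ∨ t ∨ ¬p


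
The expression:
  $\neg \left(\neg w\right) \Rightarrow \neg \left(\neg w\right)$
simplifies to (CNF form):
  $\text{True}$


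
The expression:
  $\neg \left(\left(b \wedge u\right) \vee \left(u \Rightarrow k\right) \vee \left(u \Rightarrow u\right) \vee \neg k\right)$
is never true.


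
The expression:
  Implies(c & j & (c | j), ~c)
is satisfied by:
  {c: False, j: False}
  {j: True, c: False}
  {c: True, j: False}


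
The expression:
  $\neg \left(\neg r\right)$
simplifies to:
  $r$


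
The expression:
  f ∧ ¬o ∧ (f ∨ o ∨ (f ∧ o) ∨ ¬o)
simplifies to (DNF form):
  f ∧ ¬o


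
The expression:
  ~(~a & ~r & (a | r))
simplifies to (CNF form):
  True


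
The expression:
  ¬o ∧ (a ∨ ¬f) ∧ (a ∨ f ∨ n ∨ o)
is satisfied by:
  {a: True, n: True, o: False, f: False}
  {a: True, n: False, o: False, f: False}
  {f: True, a: True, n: True, o: False}
  {f: True, a: True, n: False, o: False}
  {n: True, f: False, o: False, a: False}


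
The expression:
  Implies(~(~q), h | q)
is always true.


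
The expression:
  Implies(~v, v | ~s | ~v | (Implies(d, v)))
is always true.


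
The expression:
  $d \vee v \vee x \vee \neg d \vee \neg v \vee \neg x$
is always true.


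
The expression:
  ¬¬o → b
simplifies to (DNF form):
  b ∨ ¬o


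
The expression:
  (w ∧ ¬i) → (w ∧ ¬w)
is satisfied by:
  {i: True, w: False}
  {w: False, i: False}
  {w: True, i: True}


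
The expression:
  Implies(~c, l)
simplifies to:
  c | l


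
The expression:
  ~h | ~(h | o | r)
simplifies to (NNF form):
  ~h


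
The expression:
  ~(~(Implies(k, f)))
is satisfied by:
  {f: True, k: False}
  {k: False, f: False}
  {k: True, f: True}


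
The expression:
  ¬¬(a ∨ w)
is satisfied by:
  {a: True, w: True}
  {a: True, w: False}
  {w: True, a: False}


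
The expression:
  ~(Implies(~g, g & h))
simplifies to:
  ~g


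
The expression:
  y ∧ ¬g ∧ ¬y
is never true.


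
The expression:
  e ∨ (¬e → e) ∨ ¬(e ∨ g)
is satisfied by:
  {e: True, g: False}
  {g: False, e: False}
  {g: True, e: True}


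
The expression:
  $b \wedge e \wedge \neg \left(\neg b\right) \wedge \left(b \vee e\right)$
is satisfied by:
  {e: True, b: True}


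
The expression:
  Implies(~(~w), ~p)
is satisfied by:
  {p: False, w: False}
  {w: True, p: False}
  {p: True, w: False}


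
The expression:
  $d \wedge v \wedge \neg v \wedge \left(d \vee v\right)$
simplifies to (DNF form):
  $\text{False}$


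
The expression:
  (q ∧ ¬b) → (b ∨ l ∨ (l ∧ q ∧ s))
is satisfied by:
  {b: True, l: True, q: False}
  {b: True, l: False, q: False}
  {l: True, b: False, q: False}
  {b: False, l: False, q: False}
  {q: True, b: True, l: True}
  {q: True, b: True, l: False}
  {q: True, l: True, b: False}


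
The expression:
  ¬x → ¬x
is always true.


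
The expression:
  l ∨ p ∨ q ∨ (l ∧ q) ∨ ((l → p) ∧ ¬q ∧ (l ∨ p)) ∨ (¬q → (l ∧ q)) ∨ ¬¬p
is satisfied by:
  {q: True, l: True, p: True}
  {q: True, l: True, p: False}
  {q: True, p: True, l: False}
  {q: True, p: False, l: False}
  {l: True, p: True, q: False}
  {l: True, p: False, q: False}
  {p: True, l: False, q: False}
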